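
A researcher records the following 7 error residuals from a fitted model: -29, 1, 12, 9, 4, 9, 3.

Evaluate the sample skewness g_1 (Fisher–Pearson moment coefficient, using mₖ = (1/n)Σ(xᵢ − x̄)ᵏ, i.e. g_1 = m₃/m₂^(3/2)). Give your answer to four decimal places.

-1.7116

x̄ = (-29 + 1 + 12 + 9 + 4 + 9 + 3) / 7 = 1.2857
deviations (xᵢ − x̄): -30.2857, -0.2857, 10.7143, 7.7143, 2.7143, 7.7143, 1.7143
Σ(xᵢ − x̄)² = 1161.4286 ⇒ m₂ = 1161.4286/7 = 165.91837
Σ(xᵢ − x̄)³ = -25605.6735 ⇒ m₃ = -25605.6735/7 = -3657.95335
m₂^(3/2) = 165.91837^(1.5) = 2137.18294
g_1 = m₃ / m₂^(3/2) = -3657.95335 / 2137.18294 ≈ -1.7116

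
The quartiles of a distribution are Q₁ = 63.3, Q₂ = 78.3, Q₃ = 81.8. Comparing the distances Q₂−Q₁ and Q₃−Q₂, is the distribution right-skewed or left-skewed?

Q₂ − Q₁ = 15.0;  Q₃ − Q₂ = 3.5
Q₂ − Q₁ > Q₃ − Q₂ ⇒ the lower half is more spread out ⇒ left-skewed.

left-skewed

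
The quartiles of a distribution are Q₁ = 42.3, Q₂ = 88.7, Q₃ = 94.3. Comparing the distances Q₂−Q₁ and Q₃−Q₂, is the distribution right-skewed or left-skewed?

left-skewed

Q₂ − Q₁ = 46.4;  Q₃ − Q₂ = 5.6
Q₂ − Q₁ > Q₃ − Q₂ ⇒ the lower half is more spread out ⇒ left-skewed.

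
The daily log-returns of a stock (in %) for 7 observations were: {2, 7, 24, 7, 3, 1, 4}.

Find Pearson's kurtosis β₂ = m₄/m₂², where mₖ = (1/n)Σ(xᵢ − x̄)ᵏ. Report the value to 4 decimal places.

x̄ = 6.8571
Σ(xᵢ − x̄)² = 374.8571 ⇒ m₂ = 53.55102
Σ(xᵢ − x̄)⁴ = 88385.4810 ⇒ m₄ = 12626.49729
m₂² = 2867.71179
β₂ = m₄/m₂² = 12626.49729 / 2867.71179 ≈ 4.4030

4.4030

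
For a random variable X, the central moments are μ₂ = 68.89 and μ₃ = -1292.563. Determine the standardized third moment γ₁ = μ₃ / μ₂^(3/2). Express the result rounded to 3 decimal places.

σ = √μ₂ = √68.89 = 8.30000
σ³ = μ₂^(3/2) = 571.78700
γ₁ = μ₃/σ³ = -1292.563 / 571.78700 ≈ -2.261

-2.261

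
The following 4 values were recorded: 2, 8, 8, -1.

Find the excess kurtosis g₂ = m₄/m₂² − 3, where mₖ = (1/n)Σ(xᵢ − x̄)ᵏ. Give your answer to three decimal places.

x̄ = 4.2500
Σ(xᵢ − x̄)² = 60.7500 ⇒ m₂ = 15.18750
Σ(xᵢ − x̄)⁴ = 1180.8281 ⇒ m₄ = 295.20703
m₂² = 230.66016
g₂ = m₄/m₂² − 3 = 1.27984 − 3 ≈ -1.720

-1.720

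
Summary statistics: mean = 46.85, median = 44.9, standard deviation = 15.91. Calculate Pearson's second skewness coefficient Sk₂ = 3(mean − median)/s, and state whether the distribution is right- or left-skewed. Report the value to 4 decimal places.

0.3677, right-skewed

Sk₂ = 3(46.85 − 44.9) / 15.91 = 3 × 1.9500 / 15.91
    = 5.8500 / 15.91 ≈ 0.3677
Sk₂ > 0 ⇒ mean > median ⇒ right-skewed (positive skew).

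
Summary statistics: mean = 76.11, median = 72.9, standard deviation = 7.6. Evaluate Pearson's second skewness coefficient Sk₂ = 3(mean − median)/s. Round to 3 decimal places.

1.267

Sk₂ = 3(76.11 − 72.9) / 7.6 = 3 × 3.2100 / 7.6
    = 9.6300 / 7.6 ≈ 1.267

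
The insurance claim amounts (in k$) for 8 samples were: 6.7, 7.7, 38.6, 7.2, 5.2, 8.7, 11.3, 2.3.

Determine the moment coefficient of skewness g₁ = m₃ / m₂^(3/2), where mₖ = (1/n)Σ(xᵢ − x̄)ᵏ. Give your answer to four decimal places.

x̄ = (6.7 + 7.7 + 38.6 + 7.2 + 5.2 + 8.7 + 11.3 + 2.3) / 8 = 10.9625
deviations (xᵢ − x̄): -4.2625, -3.2625, 27.6375, -3.7625, -5.7625, -2.2625, 0.3375, -8.6625
Σ(xᵢ − x̄)² = 920.2788 ⇒ m₂ = 920.2788/8 = 115.03484
Σ(xᵢ − x̄)³ = 20092.0368 ⇒ m₃ = 20092.0368/8 = 2511.50460
m₂^(3/2) = 115.03484^(1.5) = 1233.79814
g₁ = m₃ / m₂^(3/2) = 2511.50460 / 1233.79814 ≈ 2.0356

2.0356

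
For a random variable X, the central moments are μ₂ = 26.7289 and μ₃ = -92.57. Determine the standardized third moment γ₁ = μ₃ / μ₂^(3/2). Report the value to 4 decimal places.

σ = √μ₂ = √26.7289 = 5.17000
σ³ = μ₂^(3/2) = 138.18841
γ₁ = μ₃/σ³ = -92.57 / 138.18841 ≈ -0.6699

-0.6699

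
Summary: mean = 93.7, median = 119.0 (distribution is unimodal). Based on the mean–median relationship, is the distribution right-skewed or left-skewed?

mean − median = 93.7 − 119.0 = -25.3
mean < median ⇒ the longer tail is on the left ⇒ left-skewed (negatively skewed).

left-skewed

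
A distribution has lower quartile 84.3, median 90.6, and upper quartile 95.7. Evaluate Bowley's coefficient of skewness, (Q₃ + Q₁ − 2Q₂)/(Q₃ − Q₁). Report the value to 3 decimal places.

-0.105

numerator: Q₃ + Q₁ − 2Q₂ = 95.7 + 84.3 − 2×90.6 = -1.2000
denominator: Q₃ − Q₁ = 95.7 − 84.3 = 11.4000
Bowley skewness = -1.2000 / 11.4000 ≈ -0.105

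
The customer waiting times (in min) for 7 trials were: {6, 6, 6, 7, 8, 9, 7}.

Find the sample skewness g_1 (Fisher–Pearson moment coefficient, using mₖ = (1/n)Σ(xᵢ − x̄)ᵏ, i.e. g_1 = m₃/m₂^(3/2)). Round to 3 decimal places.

x̄ = (6 + 6 + 6 + 7 + 8 + 9 + 7) / 7 = 7.0000
deviations (xᵢ − x̄): -1.0000, -1.0000, -1.0000, 0.0000, 1.0000, 2.0000, 0.0000
Σ(xᵢ − x̄)² = 8.0000 ⇒ m₂ = 8.0000/7 = 1.14286
Σ(xᵢ − x̄)³ = 6.0000 ⇒ m₃ = 6.0000/7 = 0.85714
m₂^(3/2) = 1.14286^(1.5) = 1.22177
g_1 = m₃ / m₂^(3/2) = 0.85714 / 1.22177 ≈ 0.702

0.702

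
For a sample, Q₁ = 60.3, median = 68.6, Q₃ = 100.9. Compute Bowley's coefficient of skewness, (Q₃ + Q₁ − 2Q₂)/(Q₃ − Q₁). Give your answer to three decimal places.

numerator: Q₃ + Q₁ − 2Q₂ = 100.9 + 60.3 − 2×68.6 = 24.0000
denominator: Q₃ − Q₁ = 100.9 − 60.3 = 40.6000
Bowley skewness = 24.0000 / 40.6000 ≈ 0.591

0.591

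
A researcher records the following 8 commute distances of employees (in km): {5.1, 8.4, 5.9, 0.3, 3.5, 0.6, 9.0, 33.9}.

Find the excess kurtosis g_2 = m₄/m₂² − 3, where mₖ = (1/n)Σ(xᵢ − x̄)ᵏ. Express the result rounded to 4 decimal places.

x̄ = 8.3375
Σ(xᵢ − x̄)² = 818.1788 ⇒ m₂ = 102.27234
Σ(xᵢ − x̄)⁴ = 435436.2777 ⇒ m₄ = 54429.53471
m₂² = 10459.63230
g_2 = m₄/m₂² − 3 = 5.20377 − 3 ≈ 2.2038

2.2038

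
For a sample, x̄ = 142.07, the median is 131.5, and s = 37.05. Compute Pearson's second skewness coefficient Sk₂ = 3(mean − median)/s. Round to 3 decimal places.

Sk₂ = 3(142.07 − 131.5) / 37.05 = 3 × 10.5700 / 37.05
    = 31.7100 / 37.05 ≈ 0.856

0.856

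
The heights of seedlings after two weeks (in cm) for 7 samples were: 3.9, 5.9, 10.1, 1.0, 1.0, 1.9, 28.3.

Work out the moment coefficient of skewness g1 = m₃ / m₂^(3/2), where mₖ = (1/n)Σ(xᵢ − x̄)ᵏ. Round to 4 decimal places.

1.6180

x̄ = (3.9 + 5.9 + 10.1 + 1.0 + 1.0 + 1.9 + 28.3) / 7 = 7.4429
deviations (xᵢ − x̄): -3.5429, -1.5429, 2.6571, -6.4429, -6.4429, -5.5429, 20.8571
Σ(xᵢ − x̄)² = 570.7571 ⇒ m₂ = 570.7571/7 = 81.53673
Σ(xᵢ − x̄)³ = 8338.7154 ⇒ m₃ = 8338.7154/7 = 1191.24506
m₂^(3/2) = 81.53673^(1.5) = 736.25791
g1 = m₃ / m₂^(3/2) = 1191.24506 / 736.25791 ≈ 1.6180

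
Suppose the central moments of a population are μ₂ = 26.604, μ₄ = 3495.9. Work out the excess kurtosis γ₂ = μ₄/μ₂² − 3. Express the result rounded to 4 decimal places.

1.9393

μ₂² = 26.604² = 707.77282
μ₄/μ₂² = 3495.9 / 707.77282 = 4.93930
γ₂ = 4.93930 − 3 ≈ 1.9393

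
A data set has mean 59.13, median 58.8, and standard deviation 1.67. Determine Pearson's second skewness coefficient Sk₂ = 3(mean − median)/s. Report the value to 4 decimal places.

0.5928

Sk₂ = 3(59.13 − 58.8) / 1.67 = 3 × 0.3300 / 1.67
    = 0.9900 / 1.67 ≈ 0.5928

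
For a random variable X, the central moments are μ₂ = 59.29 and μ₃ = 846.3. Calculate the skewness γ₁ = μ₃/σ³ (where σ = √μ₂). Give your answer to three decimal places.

1.854

σ = √μ₂ = √59.29 = 7.70000
σ³ = μ₂^(3/2) = 456.53300
γ₁ = μ₃/σ³ = 846.3 / 456.53300 ≈ 1.854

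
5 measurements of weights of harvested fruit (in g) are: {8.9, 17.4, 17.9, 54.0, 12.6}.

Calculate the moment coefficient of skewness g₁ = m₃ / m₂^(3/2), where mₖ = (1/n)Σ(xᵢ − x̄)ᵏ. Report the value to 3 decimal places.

x̄ = (8.9 + 17.4 + 17.9 + 54.0 + 12.6) / 5 = 22.1600
deviations (xᵢ − x̄): -13.2600, -4.7600, -4.2600, 31.8400, -9.5600
Σ(xᵢ − x̄)² = 1321.8120 ⇒ m₂ = 1321.8120/5 = 264.36240
Σ(xᵢ − x̄)³ = 28888.5778 ⇒ m₃ = 28888.5778/5 = 5777.71555
m₂^(3/2) = 264.36240^(1.5) = 4298.32776
g₁ = m₃ / m₂^(3/2) = 5777.71555 / 4298.32776 ≈ 1.344

1.344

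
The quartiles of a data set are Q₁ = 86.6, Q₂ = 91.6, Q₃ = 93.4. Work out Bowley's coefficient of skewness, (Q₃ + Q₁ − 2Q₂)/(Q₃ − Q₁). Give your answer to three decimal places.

-0.471

numerator: Q₃ + Q₁ − 2Q₂ = 93.4 + 86.6 − 2×91.6 = -3.2000
denominator: Q₃ − Q₁ = 93.4 − 86.6 = 6.8000
Bowley skewness = -3.2000 / 6.8000 ≈ -0.471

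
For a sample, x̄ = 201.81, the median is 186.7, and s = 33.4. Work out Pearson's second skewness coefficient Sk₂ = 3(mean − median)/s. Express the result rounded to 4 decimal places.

Sk₂ = 3(201.81 − 186.7) / 33.4 = 3 × 15.1100 / 33.4
    = 45.3300 / 33.4 ≈ 1.3572

1.3572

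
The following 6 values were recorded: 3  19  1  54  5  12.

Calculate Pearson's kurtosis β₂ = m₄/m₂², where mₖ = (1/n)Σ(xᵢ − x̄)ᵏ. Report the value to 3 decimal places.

x̄ = 15.6667
Σ(xᵢ − x̄)² = 1983.3333 ⇒ m₂ = 330.55556
Σ(xᵢ − x̄)⁴ = 2244531.7778 ⇒ m₄ = 374088.62963
m₂² = 109266.97531
β₂ = m₄/m₂² = 374088.62963 / 109266.97531 ≈ 3.424

3.424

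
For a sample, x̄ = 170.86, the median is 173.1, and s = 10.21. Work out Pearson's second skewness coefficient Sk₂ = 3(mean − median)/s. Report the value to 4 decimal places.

Sk₂ = 3(170.86 − 173.1) / 10.21 = 3 × -2.2400 / 10.21
    = -6.7200 / 10.21 ≈ -0.6582

-0.6582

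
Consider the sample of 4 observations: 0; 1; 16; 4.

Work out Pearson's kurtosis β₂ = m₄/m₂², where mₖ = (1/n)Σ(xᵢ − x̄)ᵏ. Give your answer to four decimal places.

x̄ = 5.2500
Σ(xᵢ − x̄)² = 162.7500 ⇒ m₂ = 40.68750
Σ(xᵢ − x̄)⁴ = 14443.0781 ⇒ m₄ = 3610.76953
m₂² = 1655.47266
β₂ = m₄/m₂² = 3610.76953 / 1655.47266 ≈ 2.1811

2.1811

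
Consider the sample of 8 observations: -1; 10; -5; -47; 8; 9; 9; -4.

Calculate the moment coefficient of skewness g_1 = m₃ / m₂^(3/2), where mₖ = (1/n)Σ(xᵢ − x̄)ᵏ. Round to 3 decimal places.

-1.810

x̄ = (-1 + 10 - 5 - 47 + 8 + 9 + 9 - 4) / 8 = -2.6250
deviations (xᵢ − x̄): 1.6250, 12.6250, -2.3750, -44.3750, 10.6250, 11.6250, 11.6250, -1.3750
Σ(xᵢ − x̄)² = 2521.8750 ⇒ m₂ = 2521.8750/8 = 315.23438
Σ(xᵢ − x̄)³ = -81038.5313 ⇒ m₃ = -81038.5313/8 = -10129.81641
m₂^(3/2) = 315.23438^(1.5) = 5596.93617
g_1 = m₃ / m₂^(3/2) = -10129.81641 / 5596.93617 ≈ -1.810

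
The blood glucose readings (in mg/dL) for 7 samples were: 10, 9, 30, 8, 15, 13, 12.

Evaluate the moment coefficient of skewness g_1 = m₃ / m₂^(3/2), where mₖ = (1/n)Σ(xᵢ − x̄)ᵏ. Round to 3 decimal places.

1.624

x̄ = (10 + 9 + 30 + 8 + 15 + 13 + 12) / 7 = 13.8571
deviations (xᵢ − x̄): -3.8571, -4.8571, 16.1429, -5.8571, 1.1429, -0.8571, -1.8571
Σ(xᵢ − x̄)² = 338.8571 ⇒ m₂ = 338.8571/7 = 48.40816
Σ(xᵢ − x̄)³ = 3828.2449 ⇒ m₃ = 3828.2449/7 = 546.89213
m₂^(3/2) = 48.40816^(1.5) = 336.80452
g_1 = m₃ / m₂^(3/2) = 546.89213 / 336.80452 ≈ 1.624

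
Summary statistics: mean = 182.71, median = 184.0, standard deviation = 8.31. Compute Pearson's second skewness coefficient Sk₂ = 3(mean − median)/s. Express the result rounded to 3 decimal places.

Sk₂ = 3(182.71 − 184.0) / 8.31 = 3 × -1.2900 / 8.31
    = -3.8700 / 8.31 ≈ -0.466

-0.466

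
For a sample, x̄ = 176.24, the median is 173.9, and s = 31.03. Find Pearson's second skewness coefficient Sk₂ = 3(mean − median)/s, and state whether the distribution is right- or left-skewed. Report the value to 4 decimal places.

0.2262, right-skewed

Sk₂ = 3(176.24 − 173.9) / 31.03 = 3 × 2.3400 / 31.03
    = 7.0200 / 31.03 ≈ 0.2262
Sk₂ > 0 ⇒ mean > median ⇒ right-skewed (positive skew).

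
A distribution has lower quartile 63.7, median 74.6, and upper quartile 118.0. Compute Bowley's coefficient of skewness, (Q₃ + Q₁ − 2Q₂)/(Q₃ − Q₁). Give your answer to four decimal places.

0.5985

numerator: Q₃ + Q₁ − 2Q₂ = 118.0 + 63.7 − 2×74.6 = 32.5000
denominator: Q₃ − Q₁ = 118.0 − 63.7 = 54.3000
Bowley skewness = 32.5000 / 54.3000 ≈ 0.5985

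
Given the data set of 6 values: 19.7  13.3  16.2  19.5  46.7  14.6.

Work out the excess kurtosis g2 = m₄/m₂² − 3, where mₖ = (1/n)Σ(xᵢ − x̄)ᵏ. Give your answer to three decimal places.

0.904

x̄ = 21.6667
Σ(xᵢ − x̄)² = 785.0533 ⇒ m₂ = 130.84222
Σ(xᵢ − x̄)⁴ = 401036.5184 ⇒ m₄ = 66839.41974
m₂² = 17119.68712
g2 = m₄/m₂² − 3 = 3.90424 − 3 ≈ 0.904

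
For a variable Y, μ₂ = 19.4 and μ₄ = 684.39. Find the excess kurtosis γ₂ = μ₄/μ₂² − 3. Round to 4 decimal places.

-1.1816

μ₂² = 19.4² = 376.36000
μ₄/μ₂² = 684.39 / 376.36000 = 1.81845
γ₂ = 1.81845 − 3 ≈ -1.1816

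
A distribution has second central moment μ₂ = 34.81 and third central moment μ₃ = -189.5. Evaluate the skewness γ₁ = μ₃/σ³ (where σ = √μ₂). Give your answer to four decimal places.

σ = √μ₂ = √34.81 = 5.90000
σ³ = μ₂^(3/2) = 205.37900
γ₁ = μ₃/σ³ = -189.5 / 205.37900 ≈ -0.9227

-0.9227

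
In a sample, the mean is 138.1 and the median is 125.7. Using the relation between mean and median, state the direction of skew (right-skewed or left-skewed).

right-skewed

mean − median = 138.1 − 125.7 = 12.4
mean > median ⇒ the longer tail is on the right ⇒ right-skewed (positively skewed).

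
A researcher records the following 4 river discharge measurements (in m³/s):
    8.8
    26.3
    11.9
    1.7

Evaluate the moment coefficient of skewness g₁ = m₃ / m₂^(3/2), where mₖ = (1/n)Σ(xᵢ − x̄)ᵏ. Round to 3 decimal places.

x̄ = (8.8 + 26.3 + 11.9 + 1.7) / 4 = 12.1750
deviations (xᵢ − x̄): -3.3750, 14.1250, -0.2750, -10.4750
Σ(xᵢ − x̄)² = 320.7075 ⇒ m₂ = 320.7075/4 = 80.17688
Σ(xᵢ − x̄)³ = 1630.3181 ⇒ m₃ = 1630.3181/4 = 407.57953
m₂^(3/2) = 80.17688^(1.5) = 717.91609
g₁ = m₃ / m₂^(3/2) = 407.57953 / 717.91609 ≈ 0.568

0.568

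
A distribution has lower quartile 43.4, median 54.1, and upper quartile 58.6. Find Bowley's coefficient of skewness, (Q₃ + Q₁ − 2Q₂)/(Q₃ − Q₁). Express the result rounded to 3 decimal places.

-0.408

numerator: Q₃ + Q₁ − 2Q₂ = 58.6 + 43.4 − 2×54.1 = -6.2000
denominator: Q₃ − Q₁ = 58.6 − 43.4 = 15.2000
Bowley skewness = -6.2000 / 15.2000 ≈ -0.408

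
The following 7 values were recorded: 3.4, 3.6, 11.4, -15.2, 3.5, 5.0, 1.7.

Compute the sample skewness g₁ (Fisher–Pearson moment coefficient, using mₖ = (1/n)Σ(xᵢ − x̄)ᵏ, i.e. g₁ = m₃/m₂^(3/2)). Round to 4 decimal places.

-1.3618

x̄ = (3.4 + 3.6 + 11.4 - 15.2 + 3.5 + 5.0 + 1.7) / 7 = 1.9143
deviations (xᵢ − x̄): 1.4857, 1.6857, 9.4857, -17.1143, 1.5857, 3.0857, -0.2143
Σ(xᵢ − x̄)² = 400.0086 ⇒ m₂ = 400.0086/7 = 57.14408
Σ(xᵢ − x̄)³ = -4117.8122 ⇒ m₃ = -4117.8122/7 = -588.25889
m₂^(3/2) = 57.14408^(1.5) = 431.97328
g₁ = m₃ / m₂^(3/2) = -588.25889 / 431.97328 ≈ -1.3618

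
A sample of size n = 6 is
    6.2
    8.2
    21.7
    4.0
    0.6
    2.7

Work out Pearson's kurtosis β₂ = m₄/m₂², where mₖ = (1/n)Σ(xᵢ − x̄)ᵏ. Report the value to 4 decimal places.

x̄ = 7.2333
Σ(xᵢ − x̄)² = 286.2933 ⇒ m₂ = 47.71556
Σ(xᵢ − x̄)⁴ = 46269.7334 ⇒ m₄ = 7711.62223
m₂² = 2276.77424
β₂ = m₄/m₂² = 7711.62223 / 2276.77424 ≈ 3.3871

3.3871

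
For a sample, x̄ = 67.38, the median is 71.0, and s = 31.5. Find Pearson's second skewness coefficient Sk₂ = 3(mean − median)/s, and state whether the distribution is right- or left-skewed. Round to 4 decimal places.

Sk₂ = 3(67.38 − 71.0) / 31.5 = 3 × -3.6200 / 31.5
    = -10.8600 / 31.5 ≈ -0.3448
Sk₂ < 0 ⇒ mean < median ⇒ left-skewed (negative skew).

-0.3448, left-skewed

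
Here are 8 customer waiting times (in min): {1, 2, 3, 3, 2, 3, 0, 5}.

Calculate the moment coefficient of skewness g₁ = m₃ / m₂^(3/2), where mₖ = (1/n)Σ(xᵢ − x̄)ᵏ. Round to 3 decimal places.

x̄ = (1 + 2 + 3 + 3 + 2 + 3 + 0 + 5) / 8 = 2.3750
deviations (xᵢ − x̄): -1.3750, -0.3750, 0.6250, 0.6250, -0.3750, 0.6250, -2.3750, 2.6250
Σ(xᵢ − x̄)² = 15.8750 ⇒ m₂ = 15.8750/8 = 1.98438
Σ(xᵢ − x̄)³ = 2.7188 ⇒ m₃ = 2.7188/8 = 0.33984
m₂^(3/2) = 1.98438^(1.5) = 2.79535
g₁ = m₃ / m₂^(3/2) = 0.33984 / 2.79535 ≈ 0.122

0.122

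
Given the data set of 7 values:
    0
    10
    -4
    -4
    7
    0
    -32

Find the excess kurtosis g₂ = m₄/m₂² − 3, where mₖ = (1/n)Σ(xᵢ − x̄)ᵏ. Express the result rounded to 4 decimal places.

x̄ = -3.2857
Σ(xᵢ − x̄)² = 1129.4286 ⇒ m₂ = 161.34694
Σ(xᵢ − x̄)⁴ = 722399.3294 ⇒ m₄ = 103199.90421
m₂² = 26032.83465
g₂ = m₄/m₂² − 3 = 3.96422 − 3 ≈ 0.9642

0.9642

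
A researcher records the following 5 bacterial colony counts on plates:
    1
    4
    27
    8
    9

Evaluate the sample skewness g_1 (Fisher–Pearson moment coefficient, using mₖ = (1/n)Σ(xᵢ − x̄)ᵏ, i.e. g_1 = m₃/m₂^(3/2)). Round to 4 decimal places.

1.1294

x̄ = (1 + 4 + 27 + 8 + 9) / 5 = 9.8000
deviations (xᵢ − x̄): -8.8000, -5.8000, 17.2000, -1.8000, -0.8000
Σ(xᵢ − x̄)² = 410.8000 ⇒ m₂ = 410.8000/5 = 82.16000
Σ(xᵢ − x̄)³ = 4205.5200 ⇒ m₃ = 4205.5200/5 = 841.10400
m₂^(3/2) = 82.16000^(1.5) = 744.71593
g_1 = m₃ / m₂^(3/2) = 841.10400 / 744.71593 ≈ 1.1294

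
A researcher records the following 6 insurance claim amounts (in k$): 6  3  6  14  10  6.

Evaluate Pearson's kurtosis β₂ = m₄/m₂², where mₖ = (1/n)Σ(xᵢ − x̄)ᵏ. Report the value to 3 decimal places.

x̄ = 7.5000
Σ(xᵢ − x̄)² = 75.5000 ⇒ m₂ = 12.58333
Σ(xᵢ − x̄)⁴ = 2249.3750 ⇒ m₄ = 374.89583
m₂² = 158.34028
β₂ = m₄/m₂² = 374.89583 / 158.34028 ≈ 2.368

2.368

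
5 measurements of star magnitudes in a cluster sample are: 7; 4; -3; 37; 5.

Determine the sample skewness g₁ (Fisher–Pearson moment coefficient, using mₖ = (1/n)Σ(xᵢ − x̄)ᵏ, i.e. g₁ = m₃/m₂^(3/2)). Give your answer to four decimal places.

x̄ = (7 + 4 - 3 + 37 + 5) / 5 = 10.0000
deviations (xᵢ − x̄): -3.0000, -6.0000, -13.0000, 27.0000, -5.0000
Σ(xᵢ − x̄)² = 968.0000 ⇒ m₂ = 968.0000/5 = 193.60000
Σ(xᵢ − x̄)³ = 17118.0000 ⇒ m₃ = 17118.0000/5 = 3423.60000
m₂^(3/2) = 193.60000^(1.5) = 2693.75460
g₁ = m₃ / m₂^(3/2) = 3423.60000 / 2693.75460 ≈ 1.2709

1.2709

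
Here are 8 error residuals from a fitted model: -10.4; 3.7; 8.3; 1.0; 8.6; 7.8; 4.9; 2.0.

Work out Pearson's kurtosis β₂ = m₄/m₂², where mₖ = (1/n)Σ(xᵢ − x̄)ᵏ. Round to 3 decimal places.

x̄ = 3.2375
Σ(xᵢ − x̄)² = 270.6988 ⇒ m₂ = 33.83734
Σ(xᵢ − x̄)⁴ = 36541.2722 ⇒ m₄ = 4567.65903
m₂² = 1144.96583
β₂ = m₄/m₂² = 4567.65903 / 1144.96583 ≈ 3.989

3.989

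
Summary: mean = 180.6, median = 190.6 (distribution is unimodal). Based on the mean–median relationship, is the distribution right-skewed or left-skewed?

left-skewed

mean − median = 180.6 − 190.6 = -10.0
mean < median ⇒ the longer tail is on the left ⇒ left-skewed (negatively skewed).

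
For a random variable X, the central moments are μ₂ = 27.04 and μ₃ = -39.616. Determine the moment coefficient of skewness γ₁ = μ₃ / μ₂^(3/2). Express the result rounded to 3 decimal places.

-0.282

σ = √μ₂ = √27.04 = 5.20000
σ³ = μ₂^(3/2) = 140.60800
γ₁ = μ₃/σ³ = -39.616 / 140.60800 ≈ -0.282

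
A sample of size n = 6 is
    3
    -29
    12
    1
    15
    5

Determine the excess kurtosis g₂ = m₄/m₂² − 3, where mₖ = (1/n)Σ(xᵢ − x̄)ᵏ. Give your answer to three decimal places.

x̄ = 1.1667
Σ(xᵢ − x̄)² = 1236.8333 ⇒ m₂ = 206.13889
Σ(xᵢ − x̄)⁴ = 878770.4861 ⇒ m₄ = 146461.74769
m₂² = 42493.24151
g₂ = m₄/m₂² − 3 = 3.44671 − 3 ≈ 0.447

0.447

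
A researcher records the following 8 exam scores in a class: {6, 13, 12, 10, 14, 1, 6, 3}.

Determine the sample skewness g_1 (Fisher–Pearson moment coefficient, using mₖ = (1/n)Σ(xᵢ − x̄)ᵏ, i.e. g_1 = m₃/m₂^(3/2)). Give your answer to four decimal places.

-0.1797

x̄ = (6 + 13 + 12 + 10 + 14 + 1 + 6 + 3) / 8 = 8.1250
deviations (xᵢ − x̄): -2.1250, 4.8750, 3.8750, 1.8750, 5.8750, -7.1250, -2.1250, -5.1250
Σ(xᵢ − x̄)² = 162.8750 ⇒ m₂ = 162.8750/8 = 20.35938
Σ(xᵢ − x̄)³ = -132.0938 ⇒ m₃ = -132.0938/8 = -16.51172
m₂^(3/2) = 20.35938^(1.5) = 91.86428
g_1 = m₃ / m₂^(3/2) = -16.51172 / 91.86428 ≈ -0.1797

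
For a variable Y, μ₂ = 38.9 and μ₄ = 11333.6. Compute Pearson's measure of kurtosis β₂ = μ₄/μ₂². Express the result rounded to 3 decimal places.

7.490

μ₂² = 38.9² = 1513.21000
μ₄/μ₂² = 11333.6 / 1513.21000 = 7.48977
β₂ ≈ 7.490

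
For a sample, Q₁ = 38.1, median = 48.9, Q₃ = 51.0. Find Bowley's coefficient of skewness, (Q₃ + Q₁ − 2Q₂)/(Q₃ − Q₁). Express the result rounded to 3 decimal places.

-0.674

numerator: Q₃ + Q₁ − 2Q₂ = 51.0 + 38.1 − 2×48.9 = -8.7000
denominator: Q₃ − Q₁ = 51.0 − 38.1 = 12.9000
Bowley skewness = -8.7000 / 12.9000 ≈ -0.674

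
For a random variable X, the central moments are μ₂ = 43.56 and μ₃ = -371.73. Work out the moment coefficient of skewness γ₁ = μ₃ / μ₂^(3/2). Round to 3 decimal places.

σ = √μ₂ = √43.56 = 6.60000
σ³ = μ₂^(3/2) = 287.49600
γ₁ = μ₃/σ³ = -371.73 / 287.49600 ≈ -1.293

-1.293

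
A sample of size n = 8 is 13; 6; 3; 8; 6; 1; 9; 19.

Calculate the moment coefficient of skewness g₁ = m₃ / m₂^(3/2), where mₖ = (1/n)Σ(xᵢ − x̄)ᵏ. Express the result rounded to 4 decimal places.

x̄ = (13 + 6 + 3 + 8 + 6 + 1 + 9 + 19) / 8 = 8.1250
deviations (xᵢ − x̄): 4.8750, -2.1250, -5.1250, -0.1250, -2.1250, -7.1250, 0.8750, 10.8750
Σ(xᵢ − x̄)² = 228.8750 ⇒ m₂ = 228.8750/8 = 28.60938
Σ(xᵢ − x̄)³ = 887.1563 ⇒ m₃ = 887.1563/8 = 110.89453
m₂^(3/2) = 28.60938^(1.5) = 153.02506
g₁ = m₃ / m₂^(3/2) = 110.89453 / 153.02506 ≈ 0.7247

0.7247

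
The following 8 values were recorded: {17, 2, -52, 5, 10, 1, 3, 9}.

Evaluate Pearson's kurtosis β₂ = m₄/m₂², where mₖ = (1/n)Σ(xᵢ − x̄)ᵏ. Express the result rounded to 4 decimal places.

x̄ = -0.6250
Σ(xᵢ − x̄)² = 3209.8750 ⇒ m₂ = 401.23438
Σ(xᵢ − x̄)⁴ = 7085435.3066 ⇒ m₄ = 885679.41333
m₂² = 160989.02368
β₂ = m₄/m₂² = 885679.41333 / 160989.02368 ≈ 5.5015

5.5015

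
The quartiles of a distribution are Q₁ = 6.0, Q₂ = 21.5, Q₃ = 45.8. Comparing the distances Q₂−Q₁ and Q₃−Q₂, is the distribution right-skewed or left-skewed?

Q₂ − Q₁ = 15.5;  Q₃ − Q₂ = 24.3
Q₃ − Q₂ > Q₂ − Q₁ ⇒ the upper half is more spread out ⇒ right-skewed.

right-skewed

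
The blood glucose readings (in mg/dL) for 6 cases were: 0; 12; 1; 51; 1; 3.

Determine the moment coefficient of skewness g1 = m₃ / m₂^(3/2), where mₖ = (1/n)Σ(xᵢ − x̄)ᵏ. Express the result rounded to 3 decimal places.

x̄ = (0 + 12 + 1 + 51 + 1 + 3) / 6 = 11.3333
deviations (xᵢ − x̄): -11.3333, 0.6667, -10.3333, 39.6667, -10.3333, -8.3333
Σ(xᵢ − x̄)² = 1985.3333 ⇒ m₂ = 1985.3333/6 = 330.88889
Σ(xᵢ − x̄)³ = 58172.4444 ⇒ m₃ = 58172.4444/6 = 9695.40741
m₂^(3/2) = 330.88889^(1.5) = 6018.98521
g1 = m₃ / m₂^(3/2) = 9695.40741 / 6018.98521 ≈ 1.611

1.611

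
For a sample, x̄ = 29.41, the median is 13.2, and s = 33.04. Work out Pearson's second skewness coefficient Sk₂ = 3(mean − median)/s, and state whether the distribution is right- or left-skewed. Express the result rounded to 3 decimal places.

1.472, right-skewed

Sk₂ = 3(29.41 − 13.2) / 33.04 = 3 × 16.2100 / 33.04
    = 48.6300 / 33.04 ≈ 1.472
Sk₂ > 0 ⇒ mean > median ⇒ right-skewed (positive skew).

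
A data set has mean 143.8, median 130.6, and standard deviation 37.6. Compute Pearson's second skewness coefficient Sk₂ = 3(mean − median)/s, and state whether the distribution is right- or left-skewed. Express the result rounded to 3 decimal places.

1.053, right-skewed

Sk₂ = 3(143.8 − 130.6) / 37.6 = 3 × 13.2000 / 37.6
    = 39.6000 / 37.6 ≈ 1.053
Sk₂ > 0 ⇒ mean > median ⇒ right-skewed (positive skew).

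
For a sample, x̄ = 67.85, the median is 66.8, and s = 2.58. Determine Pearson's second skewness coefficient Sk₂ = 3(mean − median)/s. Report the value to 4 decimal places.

1.2209

Sk₂ = 3(67.85 − 66.8) / 2.58 = 3 × 1.0500 / 2.58
    = 3.1500 / 2.58 ≈ 1.2209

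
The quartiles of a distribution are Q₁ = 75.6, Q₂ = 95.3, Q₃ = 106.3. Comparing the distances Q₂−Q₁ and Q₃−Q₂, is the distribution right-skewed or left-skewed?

Q₂ − Q₁ = 19.7;  Q₃ − Q₂ = 11.0
Q₂ − Q₁ > Q₃ − Q₂ ⇒ the lower half is more spread out ⇒ left-skewed.

left-skewed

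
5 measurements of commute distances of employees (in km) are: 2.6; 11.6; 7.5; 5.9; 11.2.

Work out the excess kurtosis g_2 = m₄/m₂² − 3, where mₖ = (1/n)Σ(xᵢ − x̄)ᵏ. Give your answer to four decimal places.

-1.3248

x̄ = 7.7600
Σ(xᵢ − x̄)² = 56.7320 ⇒ m₂ = 11.34640
Σ(xᵢ − x̄)⁴ = 1078.3628 ⇒ m₄ = 215.67256
m₂² = 128.74079
g_2 = m₄/m₂² − 3 = 1.67525 − 3 ≈ -1.3248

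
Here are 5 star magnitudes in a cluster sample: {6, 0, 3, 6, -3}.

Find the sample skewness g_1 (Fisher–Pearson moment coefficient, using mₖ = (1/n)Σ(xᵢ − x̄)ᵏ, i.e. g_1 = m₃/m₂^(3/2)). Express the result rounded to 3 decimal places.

x̄ = (6 + 0 + 3 + 6 - 3) / 5 = 2.4000
deviations (xᵢ − x̄): 3.6000, -2.4000, 0.6000, 3.6000, -5.4000
Σ(xᵢ − x̄)² = 61.2000 ⇒ m₂ = 61.2000/5 = 12.24000
Σ(xᵢ − x̄)³ = -77.7600 ⇒ m₃ = -77.7600/5 = -15.55200
m₂^(3/2) = 12.24000^(1.5) = 42.82251
g_1 = m₃ / m₂^(3/2) = -15.55200 / 42.82251 ≈ -0.363

-0.363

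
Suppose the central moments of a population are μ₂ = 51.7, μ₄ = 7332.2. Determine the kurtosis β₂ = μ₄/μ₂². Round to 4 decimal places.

2.7432

μ₂² = 51.7² = 2672.89000
μ₄/μ₂² = 7332.2 / 2672.89000 = 2.74317
β₂ ≈ 2.7432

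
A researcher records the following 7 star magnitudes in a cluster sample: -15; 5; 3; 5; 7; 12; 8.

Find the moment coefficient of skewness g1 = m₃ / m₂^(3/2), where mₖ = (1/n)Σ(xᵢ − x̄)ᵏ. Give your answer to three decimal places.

-1.564

x̄ = (-15 + 5 + 3 + 5 + 7 + 12 + 8) / 7 = 3.5714
deviations (xᵢ − x̄): -18.5714, 1.4286, -0.5714, 1.4286, 3.4286, 8.4286, 4.4286
Σ(xᵢ − x̄)² = 451.7143 ⇒ m₂ = 451.7143/7 = 64.53061
Σ(xᵢ − x̄)³ = -5673.6735 ⇒ m₃ = -5673.6735/7 = -810.52478
m₂^(3/2) = 64.53061^(1.5) = 518.38053
g1 = m₃ / m₂^(3/2) = -810.52478 / 518.38053 ≈ -1.564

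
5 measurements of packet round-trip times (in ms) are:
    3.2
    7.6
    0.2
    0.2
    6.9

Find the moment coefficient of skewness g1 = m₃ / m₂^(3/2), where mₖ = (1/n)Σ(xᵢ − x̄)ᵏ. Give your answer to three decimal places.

0.115

x̄ = (3.2 + 7.6 + 0.2 + 0.2 + 6.9) / 5 = 3.6200
deviations (xᵢ − x̄): -0.4200, 3.9800, -3.4200, -3.4200, 3.2800
Σ(xᵢ − x̄)² = 50.1680 ⇒ m₂ = 50.1680/5 = 10.03360
Σ(xᵢ − x̄)³ = 18.2549 ⇒ m₃ = 18.2549/5 = 3.65098
m₂^(3/2) = 10.03360^(1.5) = 31.78229
g1 = m₃ / m₂^(3/2) = 3.65098 / 31.78229 ≈ 0.115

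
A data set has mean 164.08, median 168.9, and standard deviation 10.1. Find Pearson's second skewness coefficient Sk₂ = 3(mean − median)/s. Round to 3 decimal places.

-1.432

Sk₂ = 3(164.08 − 168.9) / 10.1 = 3 × -4.8200 / 10.1
    = -14.4600 / 10.1 ≈ -1.432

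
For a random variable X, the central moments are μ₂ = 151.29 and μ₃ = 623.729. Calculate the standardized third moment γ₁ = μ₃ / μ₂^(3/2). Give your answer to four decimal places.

σ = √μ₂ = √151.29 = 12.30000
σ³ = μ₂^(3/2) = 1860.86700
γ₁ = μ₃/σ³ = 623.729 / 1860.86700 ≈ 0.3352

0.3352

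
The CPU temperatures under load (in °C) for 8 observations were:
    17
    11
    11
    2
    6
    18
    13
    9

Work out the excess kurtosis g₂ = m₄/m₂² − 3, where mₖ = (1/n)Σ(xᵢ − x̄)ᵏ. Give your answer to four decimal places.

x̄ = 10.8750
Σ(xᵢ − x̄)² = 198.8750 ⇒ m₂ = 24.85938
Σ(xᵢ − x̄)⁴ = 10786.1504 ⇒ m₄ = 1348.26880
m₂² = 617.98853
g₂ = m₄/m₂² − 3 = 2.18171 − 3 ≈ -0.8183

-0.8183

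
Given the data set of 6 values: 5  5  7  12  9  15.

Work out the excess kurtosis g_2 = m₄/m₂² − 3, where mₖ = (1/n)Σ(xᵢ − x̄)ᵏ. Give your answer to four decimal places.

x̄ = 8.8333
Σ(xᵢ − x̄)² = 80.8333 ⇒ m₂ = 13.47222
Σ(xᵢ − x̄)⁴ = 1989.8194 ⇒ m₄ = 331.63657
m₂² = 181.50077
g_2 = m₄/m₂² − 3 = 1.82719 − 3 ≈ -1.1728

-1.1728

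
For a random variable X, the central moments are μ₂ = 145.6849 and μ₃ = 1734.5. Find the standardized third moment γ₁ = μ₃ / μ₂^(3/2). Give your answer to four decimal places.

σ = √μ₂ = √145.6849 = 12.07000
σ³ = μ₂^(3/2) = 1758.41674
γ₁ = μ₃/σ³ = 1734.5 / 1758.41674 ≈ 0.9864

0.9864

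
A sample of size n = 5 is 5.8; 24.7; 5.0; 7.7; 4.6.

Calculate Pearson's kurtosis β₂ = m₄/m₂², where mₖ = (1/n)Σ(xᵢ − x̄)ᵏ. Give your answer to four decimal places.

x̄ = 9.5600
Σ(xᵢ − x̄)² = 292.2120 ⇒ m₂ = 58.44240
Σ(xᵢ − x̄)⁴ = 53791.0781 ⇒ m₄ = 10758.21562
m₂² = 3415.51412
β₂ = m₄/m₂² = 10758.21562 / 3415.51412 ≈ 3.1498

3.1498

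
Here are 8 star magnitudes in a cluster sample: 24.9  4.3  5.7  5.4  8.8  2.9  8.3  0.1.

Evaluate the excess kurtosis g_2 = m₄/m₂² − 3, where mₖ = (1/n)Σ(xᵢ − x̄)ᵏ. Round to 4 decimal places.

1.7420

x̄ = 7.5500
Σ(xᵢ − x̄)² = 398.8800 ⇒ m₂ = 49.86000
Σ(xᵢ − x̄)⁴ = 94310.0107 ⇒ m₄ = 11788.75134
m₂² = 2486.01960
g_2 = m₄/m₂² − 3 = 4.74202 − 3 ≈ 1.7420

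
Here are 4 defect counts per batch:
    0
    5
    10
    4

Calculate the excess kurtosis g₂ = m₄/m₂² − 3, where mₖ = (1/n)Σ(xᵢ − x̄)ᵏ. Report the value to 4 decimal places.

x̄ = 4.7500
Σ(xᵢ − x̄)² = 50.7500 ⇒ m₂ = 12.68750
Σ(xᵢ − x̄)⁴ = 1269.0781 ⇒ m₄ = 317.26953
m₂² = 160.97266
g₂ = m₄/m₂² − 3 = 1.97095 − 3 ≈ -1.0290

-1.0290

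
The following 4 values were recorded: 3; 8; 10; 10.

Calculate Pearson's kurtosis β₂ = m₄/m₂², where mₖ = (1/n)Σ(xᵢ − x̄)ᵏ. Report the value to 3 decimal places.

2.090

x̄ = 7.7500
Σ(xᵢ − x̄)² = 32.7500 ⇒ m₂ = 8.18750
Σ(xᵢ − x̄)⁴ = 560.3281 ⇒ m₄ = 140.08203
m₂² = 67.03516
β₂ = m₄/m₂² = 140.08203 / 67.03516 ≈ 2.090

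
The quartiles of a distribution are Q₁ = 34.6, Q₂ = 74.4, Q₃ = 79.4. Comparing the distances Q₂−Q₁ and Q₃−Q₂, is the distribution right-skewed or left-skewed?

left-skewed

Q₂ − Q₁ = 39.8;  Q₃ − Q₂ = 5.0
Q₂ − Q₁ > Q₃ − Q₂ ⇒ the lower half is more spread out ⇒ left-skewed.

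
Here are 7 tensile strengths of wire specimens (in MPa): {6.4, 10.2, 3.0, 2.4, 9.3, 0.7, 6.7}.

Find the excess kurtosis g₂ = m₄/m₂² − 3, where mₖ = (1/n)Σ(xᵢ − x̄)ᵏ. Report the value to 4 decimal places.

x̄ = 5.5286
Σ(xᵢ − x̄)² = 77.6743 ⇒ m₂ = 11.09633
Σ(xᵢ − x̄)⁴ = 1361.2602 ⇒ m₄ = 194.46574
m₂² = 123.12846
g₂ = m₄/m₂² − 3 = 1.57937 − 3 ≈ -1.4206

-1.4206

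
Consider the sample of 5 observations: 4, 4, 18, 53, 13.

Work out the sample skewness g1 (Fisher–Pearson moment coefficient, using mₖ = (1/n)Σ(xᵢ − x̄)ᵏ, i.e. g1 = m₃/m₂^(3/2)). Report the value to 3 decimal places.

1.187

x̄ = (4 + 4 + 18 + 53 + 13) / 5 = 18.4000
deviations (xᵢ − x̄): -14.4000, -14.4000, -0.4000, 34.6000, -5.4000
Σ(xᵢ − x̄)² = 1641.2000 ⇒ m₂ = 1641.2000/5 = 328.24000
Σ(xᵢ − x̄)³ = 35292.2400 ⇒ m₃ = 35292.2400/5 = 7058.44800
m₂^(3/2) = 328.24000^(1.5) = 5946.85372
g1 = m₃ / m₂^(3/2) = 7058.44800 / 5946.85372 ≈ 1.187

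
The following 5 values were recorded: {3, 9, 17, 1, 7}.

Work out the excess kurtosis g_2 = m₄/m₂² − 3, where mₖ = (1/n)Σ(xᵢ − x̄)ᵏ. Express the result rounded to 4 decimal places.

-0.8095

x̄ = 7.4000
Σ(xᵢ − x̄)² = 155.2000 ⇒ m₂ = 31.04000
Σ(xᵢ − x̄)⁴ = 10552.5760 ⇒ m₄ = 2110.51520
m₂² = 963.48160
g_2 = m₄/m₂² − 3 = 2.19051 − 3 ≈ -0.8095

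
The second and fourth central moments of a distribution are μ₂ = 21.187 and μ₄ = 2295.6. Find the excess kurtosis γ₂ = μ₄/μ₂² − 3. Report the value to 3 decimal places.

μ₂² = 21.187² = 448.88897
μ₄/μ₂² = 2295.6 / 448.88897 = 5.11396
γ₂ = 5.11396 − 3 ≈ 2.114

2.114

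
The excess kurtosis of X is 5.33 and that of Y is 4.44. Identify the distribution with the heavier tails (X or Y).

X

Higher excess kurtosis ⇒ heavier tails relative to the normal distribution.
5.33 vs 4.44: the larger is 5.33, so X has heavier tails.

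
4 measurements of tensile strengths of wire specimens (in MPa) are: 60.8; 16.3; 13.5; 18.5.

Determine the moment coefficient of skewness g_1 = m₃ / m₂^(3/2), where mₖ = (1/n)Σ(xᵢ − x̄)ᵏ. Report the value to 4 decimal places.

1.1259

x̄ = (60.8 + 16.3 + 13.5 + 18.5) / 4 = 27.2750
deviations (xᵢ − x̄): 33.5250, -10.9750, -13.7750, -8.7750
Σ(xᵢ − x̄)² = 1511.1275 ⇒ m₂ = 1511.1275/4 = 377.78187
Σ(xᵢ − x̄)³ = 33068.1656 ⇒ m₃ = 33068.1656/4 = 8267.04141
m₂^(3/2) = 377.78187^(1.5) = 7342.79962
g_1 = m₃ / m₂^(3/2) = 8267.04141 / 7342.79962 ≈ 1.1259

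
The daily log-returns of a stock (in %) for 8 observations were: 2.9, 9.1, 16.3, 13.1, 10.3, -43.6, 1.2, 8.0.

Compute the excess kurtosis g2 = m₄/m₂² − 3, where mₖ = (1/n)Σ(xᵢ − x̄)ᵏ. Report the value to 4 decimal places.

2.4142

x̄ = 2.1625
Σ(xᵢ − x̄)² = 2563.5988 ⇒ m₂ = 320.44984
Σ(xᵢ − x̄)⁴ = 4447822.8176 ⇒ m₄ = 555977.85220
m₂² = 102688.10236
g2 = m₄/m₂² − 3 = 5.41424 − 3 ≈ 2.4142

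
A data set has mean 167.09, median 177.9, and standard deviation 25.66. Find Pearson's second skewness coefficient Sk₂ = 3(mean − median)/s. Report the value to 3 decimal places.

-1.264

Sk₂ = 3(167.09 − 177.9) / 25.66 = 3 × -10.8100 / 25.66
    = -32.4300 / 25.66 ≈ -1.264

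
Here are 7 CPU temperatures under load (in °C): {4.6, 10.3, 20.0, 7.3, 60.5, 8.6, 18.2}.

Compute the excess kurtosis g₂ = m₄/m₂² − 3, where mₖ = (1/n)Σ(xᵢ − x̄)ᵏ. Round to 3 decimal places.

1.395

x̄ = 18.5000
Σ(xᵢ − x̄)² = 2250.2400 ⇒ m₂ = 321.46286
Σ(xᵢ − x̄)⁴ = 3178893.5460 ⇒ m₄ = 454127.64943
m₂² = 103338.36852
g₂ = m₄/m₂² − 3 = 4.39457 − 3 ≈ 1.395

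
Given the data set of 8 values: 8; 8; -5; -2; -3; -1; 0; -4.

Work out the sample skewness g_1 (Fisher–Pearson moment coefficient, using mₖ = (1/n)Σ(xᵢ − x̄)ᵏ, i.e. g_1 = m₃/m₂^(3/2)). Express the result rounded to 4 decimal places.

x̄ = (8 + 8 - 5 - 2 - 3 - 1 + 0 - 4) / 8 = 0.1250
deviations (xᵢ − x̄): 7.8750, 7.8750, -5.1250, -2.1250, -3.1250, -1.1250, -0.1250, -4.1250
Σ(xᵢ − x̄)² = 182.8750 ⇒ m₂ = 182.8750/8 = 22.85938
Σ(xᵢ − x̄)³ = 730.4063 ⇒ m₃ = 730.4063/8 = 91.30078
m₂^(3/2) = 22.85938^(1.5) = 109.29405
g_1 = m₃ / m₂^(3/2) = 91.30078 / 109.29405 ≈ 0.8354

0.8354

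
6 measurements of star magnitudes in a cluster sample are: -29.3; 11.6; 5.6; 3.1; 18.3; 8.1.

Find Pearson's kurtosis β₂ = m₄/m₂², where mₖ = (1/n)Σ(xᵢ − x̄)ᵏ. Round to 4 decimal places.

x̄ = 2.9000
Σ(xᵢ − x̄)² = 1384.0600 ⇒ m₂ = 230.67667
Σ(xᵢ − x̄)⁴ = 1137795.3346 ⇒ m₄ = 189632.55577
m₂² = 53211.72454
β₂ = m₄/m₂² = 189632.55577 / 53211.72454 ≈ 3.5637

3.5637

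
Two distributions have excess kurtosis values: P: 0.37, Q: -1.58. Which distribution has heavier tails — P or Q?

P

Higher excess kurtosis ⇒ heavier tails relative to the normal distribution.
0.37 vs -1.58: the larger is 0.37, so P has heavier tails. (P is leptokurtic — heavier-than-normal tails; the other is platykurtic.)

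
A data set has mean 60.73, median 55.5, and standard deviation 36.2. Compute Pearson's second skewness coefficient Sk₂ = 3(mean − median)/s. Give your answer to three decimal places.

Sk₂ = 3(60.73 − 55.5) / 36.2 = 3 × 5.2300 / 36.2
    = 15.6900 / 36.2 ≈ 0.433

0.433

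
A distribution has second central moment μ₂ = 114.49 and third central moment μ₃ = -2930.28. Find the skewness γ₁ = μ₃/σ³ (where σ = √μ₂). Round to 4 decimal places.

-2.3920

σ = √μ₂ = √114.49 = 10.70000
σ³ = μ₂^(3/2) = 1225.04300
γ₁ = μ₃/σ³ = -2930.28 / 1225.04300 ≈ -2.3920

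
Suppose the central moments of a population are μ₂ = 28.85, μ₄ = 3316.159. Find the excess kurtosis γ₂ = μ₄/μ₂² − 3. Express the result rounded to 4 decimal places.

0.9842

μ₂² = 28.85² = 832.32250
μ₄/μ₂² = 3316.159 / 832.32250 = 3.98422
γ₂ = 3.98422 − 3 ≈ 0.9842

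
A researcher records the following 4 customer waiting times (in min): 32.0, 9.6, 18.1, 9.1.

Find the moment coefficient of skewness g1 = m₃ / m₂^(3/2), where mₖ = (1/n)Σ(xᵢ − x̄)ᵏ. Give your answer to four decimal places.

x̄ = (32.0 + 9.6 + 18.1 + 9.1) / 4 = 17.2000
deviations (xᵢ − x̄): 14.8000, -7.6000, 0.9000, -8.1000
Σ(xᵢ − x̄)² = 343.2200 ⇒ m₂ = 343.2200/4 = 85.80500
Σ(xᵢ − x̄)³ = 2272.1040 ⇒ m₃ = 2272.1040/4 = 568.02600
m₂^(3/2) = 85.80500^(1.5) = 794.82020
g1 = m₃ / m₂^(3/2) = 568.02600 / 794.82020 ≈ 0.7147

0.7147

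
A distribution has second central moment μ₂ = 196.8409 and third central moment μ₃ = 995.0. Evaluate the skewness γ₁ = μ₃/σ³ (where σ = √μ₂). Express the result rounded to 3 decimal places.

0.360

σ = √μ₂ = √196.8409 = 14.03000
σ³ = μ₂^(3/2) = 2761.67783
γ₁ = μ₃/σ³ = 995.0 / 2761.67783 ≈ 0.360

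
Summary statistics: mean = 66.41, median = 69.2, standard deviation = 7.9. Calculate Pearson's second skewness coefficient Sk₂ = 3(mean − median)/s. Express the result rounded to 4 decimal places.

Sk₂ = 3(66.41 − 69.2) / 7.9 = 3 × -2.7900 / 7.9
    = -8.3700 / 7.9 ≈ -1.0595

-1.0595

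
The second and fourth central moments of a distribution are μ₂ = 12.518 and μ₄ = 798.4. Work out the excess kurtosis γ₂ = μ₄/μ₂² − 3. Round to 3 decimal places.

μ₂² = 12.518² = 156.70032
μ₄/μ₂² = 798.4 / 156.70032 = 5.09508
γ₂ = 5.09508 − 3 ≈ 2.095

2.095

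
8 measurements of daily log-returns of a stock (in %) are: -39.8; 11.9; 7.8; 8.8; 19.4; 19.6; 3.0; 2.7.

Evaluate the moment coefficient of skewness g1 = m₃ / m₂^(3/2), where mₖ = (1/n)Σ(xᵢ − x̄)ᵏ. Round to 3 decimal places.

-1.746

x̄ = (-39.8 + 11.9 + 7.8 + 8.8 + 19.4 + 19.6 + 3.0 + 2.7) / 8 = 4.1750
deviations (xᵢ − x̄): -43.9750, 7.7250, 3.6250, 4.6250, 15.2250, 15.4250, -1.1750, -1.4750
Σ(xᵢ − x̄)² = 2501.2950 ⇒ m₂ = 2501.2950/8 = 312.66187
Σ(xᵢ − x̄)³ = -77236.9087 ⇒ m₃ = -77236.9087/8 = -9654.61359
m₂^(3/2) = 312.66187^(1.5) = 5528.56464
g1 = m₃ / m₂^(3/2) = -9654.61359 / 5528.56464 ≈ -1.746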